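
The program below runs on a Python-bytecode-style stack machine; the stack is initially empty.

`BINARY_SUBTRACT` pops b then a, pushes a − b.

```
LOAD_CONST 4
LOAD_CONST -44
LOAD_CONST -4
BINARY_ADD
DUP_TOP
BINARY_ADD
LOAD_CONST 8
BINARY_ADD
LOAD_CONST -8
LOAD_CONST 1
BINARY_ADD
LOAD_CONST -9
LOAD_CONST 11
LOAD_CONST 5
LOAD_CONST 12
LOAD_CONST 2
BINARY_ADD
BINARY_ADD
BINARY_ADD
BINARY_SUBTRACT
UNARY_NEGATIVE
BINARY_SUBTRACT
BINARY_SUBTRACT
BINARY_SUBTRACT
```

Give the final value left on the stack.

46

LOAD_CONST 4    : [4]
LOAD_CONST -44  : [4, -44]
LOAD_CONST -4   : [4, -44, -4]
BINARY_ADD      : [4, -48]
DUP_TOP         : [4, -48, -48]
BINARY_ADD      : [4, -96]
LOAD_CONST 8    : [4, -96, 8]
BINARY_ADD      : [4, -88]
LOAD_CONST -8   : [4, -88, -8]
LOAD_CONST 1    : [4, -88, -8, 1]
BINARY_ADD      : [4, -88, -7]
LOAD_CONST -9   : [4, -88, -7, -9]
LOAD_CONST 11   : [4, -88, -7, -9, 11]
LOAD_CONST 5    : [4, -88, -7, -9, 11, 5]
LOAD_CONST 12   : [4, -88, -7, -9, 11, 5, 12]
LOAD_CONST 2    : [4, -88, -7, -9, 11, 5, 12, 2]
BINARY_ADD      : [4, -88, -7, -9, 11, 5, 14]
BINARY_ADD      : [4, -88, -7, -9, 11, 19]
BINARY_ADD      : [4, -88, -7, -9, 30]
BINARY_SUBTRACT : [4, -88, -7, -39]
UNARY_NEGATIVE  : [4, -88, -7, 39]
BINARY_SUBTRACT : [4, -88, -46]
BINARY_SUBTRACT : [4, -42]
BINARY_SUBTRACT : [46]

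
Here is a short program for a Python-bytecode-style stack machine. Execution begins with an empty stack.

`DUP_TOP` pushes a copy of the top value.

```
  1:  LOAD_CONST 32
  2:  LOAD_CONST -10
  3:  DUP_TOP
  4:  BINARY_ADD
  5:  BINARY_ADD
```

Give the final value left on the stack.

LOAD_CONST 32  : [32]
LOAD_CONST -10 : [32, -10]
DUP_TOP        : [32, -10, -10]
BINARY_ADD     : [32, -20]
BINARY_ADD     : [12]

12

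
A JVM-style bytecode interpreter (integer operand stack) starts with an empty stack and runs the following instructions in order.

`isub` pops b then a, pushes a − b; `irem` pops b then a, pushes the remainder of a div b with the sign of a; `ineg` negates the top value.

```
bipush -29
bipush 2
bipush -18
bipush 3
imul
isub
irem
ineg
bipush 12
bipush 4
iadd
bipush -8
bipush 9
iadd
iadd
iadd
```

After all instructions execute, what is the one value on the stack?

bipush -29  [-29]
bipush 2    [-29, 2]
bipush -18  [-29, 2, -18]
bipush 3    [-29, 2, -18, 3]
imul        [-29, 2, -54]
isub        [-29, 56]
irem        [-29]
ineg        [29]
bipush 12   [29, 12]
bipush 4    [29, 12, 4]
iadd        [29, 16]
bipush -8   [29, 16, -8]
bipush 9    [29, 16, -8, 9]
iadd        [29, 16, 1]
iadd        [29, 17]
iadd        [46]

46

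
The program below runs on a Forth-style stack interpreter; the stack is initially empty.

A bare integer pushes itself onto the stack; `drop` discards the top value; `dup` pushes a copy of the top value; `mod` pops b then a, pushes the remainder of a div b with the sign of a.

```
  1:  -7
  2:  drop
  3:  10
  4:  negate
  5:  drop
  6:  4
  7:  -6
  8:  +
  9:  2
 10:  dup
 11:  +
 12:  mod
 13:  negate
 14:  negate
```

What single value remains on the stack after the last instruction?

-7     -> -7
drop   -> (empty)
10     -> 10
negate -> -10
drop   -> (empty)
4      -> 4
-6     -> 4 -6
+      -> -2
2      -> -2 2
dup    -> -2 2 2
+      -> -2 4
mod    -> -2
negate -> 2
negate -> -2

-2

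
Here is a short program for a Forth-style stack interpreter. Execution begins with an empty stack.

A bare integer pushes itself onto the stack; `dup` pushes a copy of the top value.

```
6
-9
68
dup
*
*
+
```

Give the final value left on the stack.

6   -> [6]
-9  -> [6, -9]
68  -> [6, -9, 68]
dup -> [6, -9, 68, 68]
*   -> [6, -9, 4624]
*   -> [6, -41616]
+   -> [-41610]

-41610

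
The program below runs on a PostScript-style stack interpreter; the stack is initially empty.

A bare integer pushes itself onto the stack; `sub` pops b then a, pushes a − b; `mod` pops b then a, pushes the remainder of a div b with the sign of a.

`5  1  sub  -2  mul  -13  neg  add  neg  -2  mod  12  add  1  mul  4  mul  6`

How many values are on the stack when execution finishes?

2

5   -> [5]
1   -> [5, 1]
sub -> [4]
-2  -> [4, -2]
mul -> [-8]
-13 -> [-8, -13]
neg -> [-8, 13]
add -> [5]
neg -> [-5]
-2  -> [-5, -2]
mod -> [-1]
12  -> [-1, 12]
add -> [11]
1   -> [11, 1]
mul -> [11]
4   -> [11, 4]
mul -> [44]
6   -> [44, 6]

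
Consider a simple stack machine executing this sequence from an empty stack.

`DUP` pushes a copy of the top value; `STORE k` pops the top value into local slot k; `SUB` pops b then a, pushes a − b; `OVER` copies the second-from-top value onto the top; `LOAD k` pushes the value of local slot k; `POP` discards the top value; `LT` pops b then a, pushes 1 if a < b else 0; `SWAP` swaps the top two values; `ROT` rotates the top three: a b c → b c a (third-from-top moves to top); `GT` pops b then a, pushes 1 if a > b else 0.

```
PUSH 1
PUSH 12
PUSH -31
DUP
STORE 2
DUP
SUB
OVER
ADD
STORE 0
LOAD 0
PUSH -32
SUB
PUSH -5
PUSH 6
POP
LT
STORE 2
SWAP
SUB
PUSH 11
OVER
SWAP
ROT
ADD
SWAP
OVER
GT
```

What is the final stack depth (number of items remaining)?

PUSH 1   : [1]
PUSH 12  : [1, 12]
PUSH -31 : [1, 12, -31]
DUP      : [1, 12, -31, -31]
STORE 2  : [1, 12, -31]
DUP      : [1, 12, -31, -31]
SUB      : [1, 12, 0]
OVER     : [1, 12, 0, 12]
ADD      : [1, 12, 12]
STORE 0  : [1, 12]
LOAD 0   : [1, 12, 12]
PUSH -32 : [1, 12, 12, -32]
SUB      : [1, 12, 44]
PUSH -5  : [1, 12, 44, -5]
PUSH 6   : [1, 12, 44, -5, 6]
POP      : [1, 12, 44, -5]
LT       : [1, 12, 0]
STORE 2  : [1, 12]
SWAP     : [12, 1]
SUB      : [11]
PUSH 11  : [11, 11]
OVER     : [11, 11, 11]
SWAP     : [11, 11, 11]
ROT      : [11, 11, 11]
ADD      : [11, 22]
SWAP     : [22, 11]
OVER     : [22, 11, 22]
GT       : [22, 0]

2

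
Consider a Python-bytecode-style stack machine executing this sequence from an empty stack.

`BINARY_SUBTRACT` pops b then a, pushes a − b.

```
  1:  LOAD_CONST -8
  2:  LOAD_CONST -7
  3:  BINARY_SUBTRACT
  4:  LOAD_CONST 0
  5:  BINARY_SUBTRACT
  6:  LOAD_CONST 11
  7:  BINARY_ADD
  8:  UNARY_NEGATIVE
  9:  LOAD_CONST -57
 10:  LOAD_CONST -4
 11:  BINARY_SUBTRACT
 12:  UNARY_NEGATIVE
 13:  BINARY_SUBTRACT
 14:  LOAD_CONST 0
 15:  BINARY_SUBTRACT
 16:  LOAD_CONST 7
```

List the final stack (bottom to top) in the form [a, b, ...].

LOAD_CONST -8    -8
LOAD_CONST -7    -8 -7
BINARY_SUBTRACT  -1
LOAD_CONST 0     -1 0
BINARY_SUBTRACT  -1
LOAD_CONST 11    -1 11
BINARY_ADD       10
UNARY_NEGATIVE   -10
LOAD_CONST -57   -10 -57
LOAD_CONST -4    -10 -57 -4
BINARY_SUBTRACT  -10 -53
UNARY_NEGATIVE   -10 53
BINARY_SUBTRACT  -63
LOAD_CONST 0     -63 0
BINARY_SUBTRACT  -63
LOAD_CONST 7     -63 7

[-63, 7]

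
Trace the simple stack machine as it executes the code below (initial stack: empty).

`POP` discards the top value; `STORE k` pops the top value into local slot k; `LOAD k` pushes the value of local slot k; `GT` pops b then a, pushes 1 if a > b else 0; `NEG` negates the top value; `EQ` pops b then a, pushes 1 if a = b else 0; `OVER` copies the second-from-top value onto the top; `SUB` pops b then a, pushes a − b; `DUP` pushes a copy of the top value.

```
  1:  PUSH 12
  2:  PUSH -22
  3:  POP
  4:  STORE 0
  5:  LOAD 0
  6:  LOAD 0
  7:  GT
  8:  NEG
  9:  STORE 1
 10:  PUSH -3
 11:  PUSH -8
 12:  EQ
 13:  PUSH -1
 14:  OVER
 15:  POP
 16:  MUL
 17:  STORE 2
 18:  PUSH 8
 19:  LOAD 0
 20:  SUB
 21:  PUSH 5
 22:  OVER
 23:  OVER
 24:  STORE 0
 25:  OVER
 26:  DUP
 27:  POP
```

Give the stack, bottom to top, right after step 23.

PUSH 12  → 12
PUSH -22 → 12 -22
POP      → 12
STORE 0  → (empty)
LOAD 0   → 12
LOAD 0   → 12 12
GT       → 0
NEG      → 0
STORE 1  → (empty)
PUSH -3  → -3
PUSH -8  → -3 -8
EQ       → 0
PUSH -1  → 0 -1
OVER     → 0 -1 0
POP      → 0 -1
MUL      → 0
STORE 2  → (empty)
PUSH 8   → 8
LOAD 0   → 8 12
SUB      → -4
PUSH 5   → -4 5
OVER     → -4 5 -4
OVER     → -4 5 -4 5

[-4, 5, -4, 5]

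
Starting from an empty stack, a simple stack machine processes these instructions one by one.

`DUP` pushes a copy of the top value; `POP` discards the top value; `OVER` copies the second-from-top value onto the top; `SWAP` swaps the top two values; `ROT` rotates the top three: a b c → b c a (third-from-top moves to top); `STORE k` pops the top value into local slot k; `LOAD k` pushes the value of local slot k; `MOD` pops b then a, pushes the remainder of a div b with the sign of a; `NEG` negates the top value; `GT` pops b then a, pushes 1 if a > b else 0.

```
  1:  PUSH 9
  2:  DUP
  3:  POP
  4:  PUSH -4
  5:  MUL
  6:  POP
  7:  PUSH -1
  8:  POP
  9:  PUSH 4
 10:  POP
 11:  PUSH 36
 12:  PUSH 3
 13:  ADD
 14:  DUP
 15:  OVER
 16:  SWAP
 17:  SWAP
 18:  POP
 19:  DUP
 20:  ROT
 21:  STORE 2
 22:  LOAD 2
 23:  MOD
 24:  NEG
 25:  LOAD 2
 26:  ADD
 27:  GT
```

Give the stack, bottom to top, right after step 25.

PUSH 9   [9]
DUP      [9, 9]
POP      [9]
PUSH -4  [9, -4]
MUL      [-36]
POP      []
PUSH -1  [-1]
POP      []
PUSH 4   [4]
POP      []
PUSH 36  [36]
PUSH 3   [36, 3]
ADD      [39]
DUP      [39, 39]
OVER     [39, 39, 39]
SWAP     [39, 39, 39]
SWAP     [39, 39, 39]
POP      [39, 39]
DUP      [39, 39, 39]
ROT      [39, 39, 39]
STORE 2  [39, 39]
LOAD 2   [39, 39, 39]
MOD      [39, 0]
NEG      [39, 0]
LOAD 2   [39, 0, 39]

[39, 0, 39]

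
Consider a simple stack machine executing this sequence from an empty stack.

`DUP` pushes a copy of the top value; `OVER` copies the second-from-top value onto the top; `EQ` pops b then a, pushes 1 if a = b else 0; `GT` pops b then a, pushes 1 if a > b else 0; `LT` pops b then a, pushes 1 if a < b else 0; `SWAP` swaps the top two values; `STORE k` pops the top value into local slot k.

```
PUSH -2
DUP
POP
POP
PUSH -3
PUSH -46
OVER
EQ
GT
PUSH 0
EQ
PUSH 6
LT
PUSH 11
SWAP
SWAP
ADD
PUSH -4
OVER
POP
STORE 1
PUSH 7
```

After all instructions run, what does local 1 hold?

PUSH -2  → [-2]
DUP      → [-2, -2]
POP      → [-2]
POP      → []
PUSH -3  → [-3]
PUSH -46 → [-3, -46]
OVER     → [-3, -46, -3]
EQ       → [-3, 0]
GT       → [0]
PUSH 0   → [0, 0]
EQ       → [1]
PUSH 6   → [1, 6]
LT       → [1]
PUSH 11  → [1, 11]
SWAP     → [11, 1]
SWAP     → [1, 11]
ADD      → [12]
PUSH -4  → [12, -4]
OVER     → [12, -4, 12]
POP      → [12, -4]
STORE 1  → [12]
PUSH 7   → [12, 7]

-4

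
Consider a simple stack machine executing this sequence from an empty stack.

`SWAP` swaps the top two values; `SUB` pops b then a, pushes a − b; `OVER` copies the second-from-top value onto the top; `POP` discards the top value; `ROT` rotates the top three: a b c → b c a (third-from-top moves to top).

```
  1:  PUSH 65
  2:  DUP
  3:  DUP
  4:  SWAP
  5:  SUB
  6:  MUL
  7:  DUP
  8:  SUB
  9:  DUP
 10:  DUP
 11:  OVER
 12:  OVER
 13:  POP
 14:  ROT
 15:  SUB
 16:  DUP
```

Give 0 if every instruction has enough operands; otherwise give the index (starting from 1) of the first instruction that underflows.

PUSH 65 : 65
DUP     : 65 65
DUP     : 65 65 65
SWAP    : 65 65 65
SUB     : 65 0
MUL     : 0
DUP     : 0 0
SUB     : 0
DUP     : 0 0
DUP     : 0 0 0
OVER    : 0 0 0 0
OVER    : 0 0 0 0 0
POP     : 0 0 0 0
ROT     : 0 0 0 0
SUB     : 0 0 0
DUP     : 0 0 0 0

0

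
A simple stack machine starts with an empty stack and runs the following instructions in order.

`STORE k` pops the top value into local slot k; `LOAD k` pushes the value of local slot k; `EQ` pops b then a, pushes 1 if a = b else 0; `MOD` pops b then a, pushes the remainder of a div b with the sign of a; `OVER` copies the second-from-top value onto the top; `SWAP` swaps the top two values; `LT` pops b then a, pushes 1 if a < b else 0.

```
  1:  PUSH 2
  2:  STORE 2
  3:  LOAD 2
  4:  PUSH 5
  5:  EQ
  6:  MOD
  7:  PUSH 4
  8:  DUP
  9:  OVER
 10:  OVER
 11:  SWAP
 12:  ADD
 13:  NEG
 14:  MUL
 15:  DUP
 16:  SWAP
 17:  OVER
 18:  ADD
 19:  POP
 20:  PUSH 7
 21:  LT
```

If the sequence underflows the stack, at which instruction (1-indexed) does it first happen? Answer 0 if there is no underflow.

PUSH 2  → [2]
STORE 2 → []
LOAD 2  → [2]
PUSH 5  → [2, 5]
EQ      → [0]
MOD  — needs 2 operands, stack has 1 → underflow

6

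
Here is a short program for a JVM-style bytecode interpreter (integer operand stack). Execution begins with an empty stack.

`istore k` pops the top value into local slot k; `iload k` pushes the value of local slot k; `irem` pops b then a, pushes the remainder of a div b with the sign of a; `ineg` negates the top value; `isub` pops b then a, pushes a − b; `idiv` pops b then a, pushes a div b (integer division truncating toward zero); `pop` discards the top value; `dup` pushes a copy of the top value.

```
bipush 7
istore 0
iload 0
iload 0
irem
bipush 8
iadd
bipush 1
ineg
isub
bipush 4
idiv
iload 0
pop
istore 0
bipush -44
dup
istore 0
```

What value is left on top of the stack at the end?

bipush 7   -> 7
istore 0   -> (empty)
iload 0    -> 7
iload 0    -> 7 7
irem       -> 0
bipush 8   -> 0 8
iadd       -> 8
bipush 1   -> 8 1
ineg       -> 8 -1
isub       -> 9
bipush 4   -> 9 4
idiv       -> 2
iload 0    -> 2 7
pop        -> 2
istore 0   -> (empty)
bipush -44 -> -44
dup        -> -44 -44
istore 0   -> -44

-44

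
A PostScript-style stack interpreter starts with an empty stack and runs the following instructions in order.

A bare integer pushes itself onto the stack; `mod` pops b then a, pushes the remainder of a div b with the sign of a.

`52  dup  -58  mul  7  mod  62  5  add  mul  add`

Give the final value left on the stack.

52  → [52]
dup → [52, 52]
-58 → [52, 52, -58]
mul → [52, -3016]
7   → [52, -3016, 7]
mod → [52, -6]
62  → [52, -6, 62]
5   → [52, -6, 62, 5]
add → [52, -6, 67]
mul → [52, -402]
add → [-350]

-350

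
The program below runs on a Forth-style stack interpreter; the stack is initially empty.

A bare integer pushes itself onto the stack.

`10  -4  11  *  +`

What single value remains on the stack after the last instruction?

10 → 10
-4 → 10 -4
11 → 10 -4 11
*  → 10 -44
+  → -34

-34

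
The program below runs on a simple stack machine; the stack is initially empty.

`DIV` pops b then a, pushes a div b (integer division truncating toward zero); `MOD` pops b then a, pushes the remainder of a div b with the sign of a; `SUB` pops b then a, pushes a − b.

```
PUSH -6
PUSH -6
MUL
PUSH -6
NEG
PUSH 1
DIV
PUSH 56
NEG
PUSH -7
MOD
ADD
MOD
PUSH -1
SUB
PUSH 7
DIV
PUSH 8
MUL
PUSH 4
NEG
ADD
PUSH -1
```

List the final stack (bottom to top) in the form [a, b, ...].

PUSH -6 -> -6
PUSH -6 -> -6 -6
MUL     -> 36
PUSH -6 -> 36 -6
NEG     -> 36 6
PUSH 1  -> 36 6 1
DIV     -> 36 6
PUSH 56 -> 36 6 56
NEG     -> 36 6 -56
PUSH -7 -> 36 6 -56 -7
MOD     -> 36 6 0
ADD     -> 36 6
MOD     -> 0
PUSH -1 -> 0 -1
SUB     -> 1
PUSH 7  -> 1 7
DIV     -> 0
PUSH 8  -> 0 8
MUL     -> 0
PUSH 4  -> 0 4
NEG     -> 0 -4
ADD     -> -4
PUSH -1 -> -4 -1

[-4, -1]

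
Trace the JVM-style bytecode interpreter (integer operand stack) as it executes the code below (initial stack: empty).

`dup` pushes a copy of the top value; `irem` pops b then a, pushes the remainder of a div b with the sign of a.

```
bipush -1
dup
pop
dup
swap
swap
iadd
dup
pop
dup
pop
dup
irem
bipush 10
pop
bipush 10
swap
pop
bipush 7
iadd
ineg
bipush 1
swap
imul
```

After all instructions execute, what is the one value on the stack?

bipush -1 → -1
dup       → -1 -1
pop       → -1
dup       → -1 -1
swap      → -1 -1
swap      → -1 -1
iadd      → -2
dup       → -2 -2
pop       → -2
dup       → -2 -2
pop       → -2
dup       → -2 -2
irem      → 0
bipush 10 → 0 10
pop       → 0
bipush 10 → 0 10
swap      → 10 0
pop       → 10
bipush 7  → 10 7
iadd      → 17
ineg      → -17
bipush 1  → -17 1
swap      → 1 -17
imul      → -17

-17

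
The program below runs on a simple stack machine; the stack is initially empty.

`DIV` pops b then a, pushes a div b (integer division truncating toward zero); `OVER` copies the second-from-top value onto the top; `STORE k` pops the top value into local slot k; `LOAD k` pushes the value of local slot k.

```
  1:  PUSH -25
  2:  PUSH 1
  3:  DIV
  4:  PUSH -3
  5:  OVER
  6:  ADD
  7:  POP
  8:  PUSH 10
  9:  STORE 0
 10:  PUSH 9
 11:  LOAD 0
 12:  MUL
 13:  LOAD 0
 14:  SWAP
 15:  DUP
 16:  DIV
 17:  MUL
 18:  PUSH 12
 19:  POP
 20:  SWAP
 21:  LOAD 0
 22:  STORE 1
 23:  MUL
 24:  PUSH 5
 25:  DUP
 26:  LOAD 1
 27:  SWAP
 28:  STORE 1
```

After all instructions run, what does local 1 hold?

PUSH -25 -> [-25]
PUSH 1   -> [-25, 1]
DIV      -> [-25]
PUSH -3  -> [-25, -3]
OVER     -> [-25, -3, -25]
ADD      -> [-25, -28]
POP      -> [-25]
PUSH 10  -> [-25, 10]
STORE 0  -> [-25]
PUSH 9   -> [-25, 9]
LOAD 0   -> [-25, 9, 10]
MUL      -> [-25, 90]
LOAD 0   -> [-25, 90, 10]
SWAP     -> [-25, 10, 90]
DUP      -> [-25, 10, 90, 90]
DIV      -> [-25, 10, 1]
MUL      -> [-25, 10]
PUSH 12  -> [-25, 10, 12]
POP      -> [-25, 10]
SWAP     -> [10, -25]
LOAD 0   -> [10, -25, 10]
STORE 1  -> [10, -25]
MUL      -> [-250]
PUSH 5   -> [-250, 5]
DUP      -> [-250, 5, 5]
LOAD 1   -> [-250, 5, 5, 10]
SWAP     -> [-250, 5, 10, 5]
STORE 1  -> [-250, 5, 10]

5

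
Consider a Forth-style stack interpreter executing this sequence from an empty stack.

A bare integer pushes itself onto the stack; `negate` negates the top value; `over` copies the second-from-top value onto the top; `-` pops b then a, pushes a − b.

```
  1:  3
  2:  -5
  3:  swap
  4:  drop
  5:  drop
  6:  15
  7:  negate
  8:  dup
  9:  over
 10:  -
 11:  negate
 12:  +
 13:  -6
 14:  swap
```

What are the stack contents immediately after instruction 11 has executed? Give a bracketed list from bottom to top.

3      → [3]
-5     → [3, -5]
swap   → [-5, 3]
drop   → [-5]
drop   → []
15     → [15]
negate → [-15]
dup    → [-15, -15]
over   → [-15, -15, -15]
-      → [-15, 0]
negate → [-15, 0]

[-15, 0]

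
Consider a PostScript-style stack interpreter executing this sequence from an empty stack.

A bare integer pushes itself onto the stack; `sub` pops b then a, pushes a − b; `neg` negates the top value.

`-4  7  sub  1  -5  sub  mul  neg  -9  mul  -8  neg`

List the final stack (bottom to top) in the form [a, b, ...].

-4  : -4
7   : -4 7
sub : -11
1   : -11 1
-5  : -11 1 -5
sub : -11 6
mul : -66
neg : 66
-9  : 66 -9
mul : -594
-8  : -594 -8
neg : -594 8

[-594, 8]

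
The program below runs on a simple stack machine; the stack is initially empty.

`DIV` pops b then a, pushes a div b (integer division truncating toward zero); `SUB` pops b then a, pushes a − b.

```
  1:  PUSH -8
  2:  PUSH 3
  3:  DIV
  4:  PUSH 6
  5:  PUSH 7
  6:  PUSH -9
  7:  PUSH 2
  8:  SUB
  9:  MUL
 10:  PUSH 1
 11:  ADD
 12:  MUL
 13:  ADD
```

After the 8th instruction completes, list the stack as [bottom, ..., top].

PUSH -8 -> -8
PUSH 3  -> -8 3
DIV     -> -2
PUSH 6  -> -2 6
PUSH 7  -> -2 6 7
PUSH -9 -> -2 6 7 -9
PUSH 2  -> -2 6 7 -9 2
SUB     -> -2 6 7 -11

[-2, 6, 7, -11]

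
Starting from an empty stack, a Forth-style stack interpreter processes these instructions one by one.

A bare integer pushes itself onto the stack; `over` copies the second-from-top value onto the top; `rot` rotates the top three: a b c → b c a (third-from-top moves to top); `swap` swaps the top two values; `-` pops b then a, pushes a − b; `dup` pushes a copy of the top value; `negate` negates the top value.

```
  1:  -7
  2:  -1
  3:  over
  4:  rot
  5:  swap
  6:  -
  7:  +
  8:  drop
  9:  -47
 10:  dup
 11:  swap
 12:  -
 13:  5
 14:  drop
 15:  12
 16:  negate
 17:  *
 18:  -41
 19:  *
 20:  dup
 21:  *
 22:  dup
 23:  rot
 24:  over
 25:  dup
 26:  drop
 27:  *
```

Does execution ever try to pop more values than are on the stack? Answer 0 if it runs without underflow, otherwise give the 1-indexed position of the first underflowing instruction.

-7     : -7
-1     : -7 -1
over   : -7 -1 -7
rot    : -1 -7 -7
swap   : -1 -7 -7
-      : -1 0
+      : -1
drop   : (empty)
-47    : -47
dup    : -47 -47
swap   : -47 -47
-      : 0
5      : 0 5
drop   : 0
12     : 0 12
negate : 0 -12
*      : 0
-41    : 0 -41
*      : 0
dup    : 0 0
*      : 0
dup    : 0 0
rot  — needs 3 operands, stack has 2 → underflow

23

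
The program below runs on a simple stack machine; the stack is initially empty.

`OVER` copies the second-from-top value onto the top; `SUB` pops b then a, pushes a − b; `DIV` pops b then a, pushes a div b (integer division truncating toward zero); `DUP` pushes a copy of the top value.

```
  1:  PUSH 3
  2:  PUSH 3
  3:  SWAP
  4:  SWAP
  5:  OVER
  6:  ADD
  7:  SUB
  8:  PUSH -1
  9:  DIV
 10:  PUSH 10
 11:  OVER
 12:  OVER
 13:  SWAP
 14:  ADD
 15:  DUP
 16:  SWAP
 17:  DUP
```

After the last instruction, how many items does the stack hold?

5

PUSH 3  -> 3
PUSH 3  -> 3 3
SWAP    -> 3 3
SWAP    -> 3 3
OVER    -> 3 3 3
ADD     -> 3 6
SUB     -> -3
PUSH -1 -> -3 -1
DIV     -> 3
PUSH 10 -> 3 10
OVER    -> 3 10 3
OVER    -> 3 10 3 10
SWAP    -> 3 10 10 3
ADD     -> 3 10 13
DUP     -> 3 10 13 13
SWAP    -> 3 10 13 13
DUP     -> 3 10 13 13 13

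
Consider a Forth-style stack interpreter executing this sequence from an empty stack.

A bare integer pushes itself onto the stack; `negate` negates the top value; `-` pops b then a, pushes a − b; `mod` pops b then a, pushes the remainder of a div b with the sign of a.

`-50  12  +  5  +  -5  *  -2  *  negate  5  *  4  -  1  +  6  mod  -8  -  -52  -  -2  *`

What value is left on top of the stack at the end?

-50    : [-50]
12     : [-50, 12]
+      : [-38]
5      : [-38, 5]
+      : [-33]
-5     : [-33, -5]
*      : [165]
-2     : [165, -2]
*      : [-330]
negate : [330]
5      : [330, 5]
*      : [1650]
4      : [1650, 4]
-      : [1646]
1      : [1646, 1]
+      : [1647]
6      : [1647, 6]
mod    : [3]
-8     : [3, -8]
-      : [11]
-52    : [11, -52]
-      : [63]
-2     : [63, -2]
*      : [-126]

-126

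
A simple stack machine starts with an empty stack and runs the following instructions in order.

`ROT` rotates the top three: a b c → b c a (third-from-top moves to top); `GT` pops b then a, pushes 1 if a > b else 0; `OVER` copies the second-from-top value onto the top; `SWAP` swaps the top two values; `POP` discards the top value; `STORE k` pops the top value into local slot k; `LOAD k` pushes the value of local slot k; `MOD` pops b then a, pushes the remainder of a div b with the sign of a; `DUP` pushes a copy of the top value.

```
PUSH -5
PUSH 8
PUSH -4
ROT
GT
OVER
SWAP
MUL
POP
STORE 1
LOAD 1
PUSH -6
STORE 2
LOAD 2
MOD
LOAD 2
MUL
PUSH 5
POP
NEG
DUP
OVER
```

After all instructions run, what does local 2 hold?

-6

PUSH -5 → [-5]
PUSH 8  → [-5, 8]
PUSH -4 → [-5, 8, -4]
ROT     → [8, -4, -5]
GT      → [8, 1]
OVER    → [8, 1, 8]
SWAP    → [8, 8, 1]
MUL     → [8, 8]
POP     → [8]
STORE 1 → []
LOAD 1  → [8]
PUSH -6 → [8, -6]
STORE 2 → [8]
LOAD 2  → [8, -6]
MOD     → [2]
LOAD 2  → [2, -6]
MUL     → [-12]
PUSH 5  → [-12, 5]
POP     → [-12]
NEG     → [12]
DUP     → [12, 12]
OVER    → [12, 12, 12]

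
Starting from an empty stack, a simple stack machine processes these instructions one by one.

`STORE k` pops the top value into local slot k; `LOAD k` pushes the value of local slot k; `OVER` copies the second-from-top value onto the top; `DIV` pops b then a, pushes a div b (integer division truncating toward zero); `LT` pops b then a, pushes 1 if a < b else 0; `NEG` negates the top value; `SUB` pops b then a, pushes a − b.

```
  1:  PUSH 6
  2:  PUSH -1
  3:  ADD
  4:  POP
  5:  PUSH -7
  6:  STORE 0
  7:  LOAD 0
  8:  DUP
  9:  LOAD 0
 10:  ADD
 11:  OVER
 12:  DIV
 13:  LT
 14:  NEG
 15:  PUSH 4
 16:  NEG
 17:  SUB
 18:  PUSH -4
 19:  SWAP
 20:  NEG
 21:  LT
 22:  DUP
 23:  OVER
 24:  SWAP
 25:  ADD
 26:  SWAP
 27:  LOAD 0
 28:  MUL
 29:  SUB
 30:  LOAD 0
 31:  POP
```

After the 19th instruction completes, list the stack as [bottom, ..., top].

PUSH 6  -> [6]
PUSH -1 -> [6, -1]
ADD     -> [5]
POP     -> []
PUSH -7 -> [-7]
STORE 0 -> []
LOAD 0  -> [-7]
DUP     -> [-7, -7]
LOAD 0  -> [-7, -7, -7]
ADD     -> [-7, -14]
OVER    -> [-7, -14, -7]
DIV     -> [-7, 2]
LT      -> [1]
NEG     -> [-1]
PUSH 4  -> [-1, 4]
NEG     -> [-1, -4]
SUB     -> [3]
PUSH -4 -> [3, -4]
SWAP    -> [-4, 3]

[-4, 3]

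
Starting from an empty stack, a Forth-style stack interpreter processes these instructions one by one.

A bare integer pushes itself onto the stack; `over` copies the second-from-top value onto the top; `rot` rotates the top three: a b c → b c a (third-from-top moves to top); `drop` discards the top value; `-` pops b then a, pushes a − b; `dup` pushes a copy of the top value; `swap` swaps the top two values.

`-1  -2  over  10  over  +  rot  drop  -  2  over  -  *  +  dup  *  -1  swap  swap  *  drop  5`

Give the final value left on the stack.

-1   → -1
-2   → -1 -2
over → -1 -2 -1
10   → -1 -2 -1 10
over → -1 -2 -1 10 -1
+    → -1 -2 -1 9
rot  → -1 -1 9 -2
drop → -1 -1 9
-    → -1 -10
2    → -1 -10 2
over → -1 -10 2 -10
-    → -1 -10 12
*    → -1 -120
+    → -121
dup  → -121 -121
*    → 14641
-1   → 14641 -1
swap → -1 14641
swap → 14641 -1
*    → -14641
drop → (empty)
5    → 5

5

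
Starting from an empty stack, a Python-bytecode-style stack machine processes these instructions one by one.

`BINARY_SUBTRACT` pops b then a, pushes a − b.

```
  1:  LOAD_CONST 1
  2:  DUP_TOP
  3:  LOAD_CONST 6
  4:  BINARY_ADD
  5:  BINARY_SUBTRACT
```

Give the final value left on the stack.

-6

LOAD_CONST 1     [1]
DUP_TOP          [1, 1]
LOAD_CONST 6     [1, 1, 6]
BINARY_ADD       [1, 7]
BINARY_SUBTRACT  [-6]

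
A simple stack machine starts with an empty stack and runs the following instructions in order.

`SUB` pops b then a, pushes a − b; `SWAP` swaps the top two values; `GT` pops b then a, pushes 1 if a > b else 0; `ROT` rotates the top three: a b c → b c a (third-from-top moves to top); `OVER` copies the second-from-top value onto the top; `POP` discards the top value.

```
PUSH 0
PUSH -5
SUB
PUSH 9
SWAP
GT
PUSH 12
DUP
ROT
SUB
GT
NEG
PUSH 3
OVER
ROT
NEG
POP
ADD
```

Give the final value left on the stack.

2

PUSH 0  -> 0
PUSH -5 -> 0 -5
SUB     -> 5
PUSH 9  -> 5 9
SWAP    -> 9 5
GT      -> 1
PUSH 12 -> 1 12
DUP     -> 1 12 12
ROT     -> 12 12 1
SUB     -> 12 11
GT      -> 1
NEG     -> -1
PUSH 3  -> -1 3
OVER    -> -1 3 -1
ROT     -> 3 -1 -1
NEG     -> 3 -1 1
POP     -> 3 -1
ADD     -> 2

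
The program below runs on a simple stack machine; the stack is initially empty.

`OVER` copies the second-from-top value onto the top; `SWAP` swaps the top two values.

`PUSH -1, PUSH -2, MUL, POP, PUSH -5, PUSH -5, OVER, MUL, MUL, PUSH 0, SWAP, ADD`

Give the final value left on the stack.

PUSH -1 : [-1]
PUSH -2 : [-1, -2]
MUL     : [2]
POP     : []
PUSH -5 : [-5]
PUSH -5 : [-5, -5]
OVER    : [-5, -5, -5]
MUL     : [-5, 25]
MUL     : [-125]
PUSH 0  : [-125, 0]
SWAP    : [0, -125]
ADD     : [-125]

-125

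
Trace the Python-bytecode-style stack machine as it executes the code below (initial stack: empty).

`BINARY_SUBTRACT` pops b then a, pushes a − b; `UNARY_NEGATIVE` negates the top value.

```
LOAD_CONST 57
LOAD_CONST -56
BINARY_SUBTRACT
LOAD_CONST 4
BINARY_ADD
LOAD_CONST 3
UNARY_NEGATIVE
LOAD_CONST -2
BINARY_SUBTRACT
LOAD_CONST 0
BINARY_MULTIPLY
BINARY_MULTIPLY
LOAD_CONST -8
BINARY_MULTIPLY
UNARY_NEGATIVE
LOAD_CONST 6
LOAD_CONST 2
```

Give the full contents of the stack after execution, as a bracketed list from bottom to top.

[0, 6, 2]

LOAD_CONST 57   : [57]
LOAD_CONST -56  : [57, -56]
BINARY_SUBTRACT : [113]
LOAD_CONST 4    : [113, 4]
BINARY_ADD      : [117]
LOAD_CONST 3    : [117, 3]
UNARY_NEGATIVE  : [117, -3]
LOAD_CONST -2   : [117, -3, -2]
BINARY_SUBTRACT : [117, -1]
LOAD_CONST 0    : [117, -1, 0]
BINARY_MULTIPLY : [117, 0]
BINARY_MULTIPLY : [0]
LOAD_CONST -8   : [0, -8]
BINARY_MULTIPLY : [0]
UNARY_NEGATIVE  : [0]
LOAD_CONST 6    : [0, 6]
LOAD_CONST 2    : [0, 6, 2]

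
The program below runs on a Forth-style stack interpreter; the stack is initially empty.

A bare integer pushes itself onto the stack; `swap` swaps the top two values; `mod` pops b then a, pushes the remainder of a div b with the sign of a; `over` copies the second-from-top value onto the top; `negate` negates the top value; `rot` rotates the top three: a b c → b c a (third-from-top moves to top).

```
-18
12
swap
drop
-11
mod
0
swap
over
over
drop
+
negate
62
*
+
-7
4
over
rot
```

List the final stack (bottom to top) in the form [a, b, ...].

-18     [-18]
12      [-18, 12]
swap    [12, -18]
drop    [12]
-11     [12, -11]
mod     [1]
0       [1, 0]
swap    [0, 1]
over    [0, 1, 0]
over    [0, 1, 0, 1]
drop    [0, 1, 0]
+       [0, 1]
negate  [0, -1]
62      [0, -1, 62]
*       [0, -62]
+       [-62]
-7      [-62, -7]
4       [-62, -7, 4]
over    [-62, -7, 4, -7]
rot     [-62, 4, -7, -7]

[-62, 4, -7, -7]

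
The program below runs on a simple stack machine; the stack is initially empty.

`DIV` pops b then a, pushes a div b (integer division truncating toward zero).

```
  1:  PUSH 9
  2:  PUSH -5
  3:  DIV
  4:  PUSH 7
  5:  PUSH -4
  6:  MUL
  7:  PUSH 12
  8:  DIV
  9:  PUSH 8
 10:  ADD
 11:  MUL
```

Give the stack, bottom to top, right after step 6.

PUSH 9   [9]
PUSH -5  [9, -5]
DIV      [-1]
PUSH 7   [-1, 7]
PUSH -4  [-1, 7, -4]
MUL      [-1, -28]

[-1, -28]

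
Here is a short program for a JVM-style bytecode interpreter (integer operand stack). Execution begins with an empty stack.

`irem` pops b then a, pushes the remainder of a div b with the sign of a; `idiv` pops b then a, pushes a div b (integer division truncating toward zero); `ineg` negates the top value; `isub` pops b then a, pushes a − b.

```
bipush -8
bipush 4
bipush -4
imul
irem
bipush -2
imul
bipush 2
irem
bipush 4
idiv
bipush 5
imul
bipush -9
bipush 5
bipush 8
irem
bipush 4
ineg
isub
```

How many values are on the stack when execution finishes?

bipush -8 → [-8]
bipush 4  → [-8, 4]
bipush -4 → [-8, 4, -4]
imul      → [-8, -16]
irem      → [-8]
bipush -2 → [-8, -2]
imul      → [16]
bipush 2  → [16, 2]
irem      → [0]
bipush 4  → [0, 4]
idiv      → [0]
bipush 5  → [0, 5]
imul      → [0]
bipush -9 → [0, -9]
bipush 5  → [0, -9, 5]
bipush 8  → [0, -9, 5, 8]
irem      → [0, -9, 5]
bipush 4  → [0, -9, 5, 4]
ineg      → [0, -9, 5, -4]
isub      → [0, -9, 9]

3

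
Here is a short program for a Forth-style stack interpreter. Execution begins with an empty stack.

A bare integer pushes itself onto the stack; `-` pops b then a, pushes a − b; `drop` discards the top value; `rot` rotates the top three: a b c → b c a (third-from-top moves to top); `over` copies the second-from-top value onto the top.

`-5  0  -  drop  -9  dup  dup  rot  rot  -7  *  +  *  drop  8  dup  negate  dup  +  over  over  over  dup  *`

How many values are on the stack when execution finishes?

-5     → [-5]
0      → [-5, 0]
-      → [-5]
drop   → []
-9     → [-9]
dup    → [-9, -9]
dup    → [-9, -9, -9]
rot    → [-9, -9, -9]
rot    → [-9, -9, -9]
-7     → [-9, -9, -9, -7]
*      → [-9, -9, 63]
+      → [-9, 54]
*      → [-486]
drop   → []
8      → [8]
dup    → [8, 8]
negate → [8, -8]
dup    → [8, -8, -8]
+      → [8, -16]
over   → [8, -16, 8]
over   → [8, -16, 8, -16]
over   → [8, -16, 8, -16, 8]
dup    → [8, -16, 8, -16, 8, 8]
*      → [8, -16, 8, -16, 64]

5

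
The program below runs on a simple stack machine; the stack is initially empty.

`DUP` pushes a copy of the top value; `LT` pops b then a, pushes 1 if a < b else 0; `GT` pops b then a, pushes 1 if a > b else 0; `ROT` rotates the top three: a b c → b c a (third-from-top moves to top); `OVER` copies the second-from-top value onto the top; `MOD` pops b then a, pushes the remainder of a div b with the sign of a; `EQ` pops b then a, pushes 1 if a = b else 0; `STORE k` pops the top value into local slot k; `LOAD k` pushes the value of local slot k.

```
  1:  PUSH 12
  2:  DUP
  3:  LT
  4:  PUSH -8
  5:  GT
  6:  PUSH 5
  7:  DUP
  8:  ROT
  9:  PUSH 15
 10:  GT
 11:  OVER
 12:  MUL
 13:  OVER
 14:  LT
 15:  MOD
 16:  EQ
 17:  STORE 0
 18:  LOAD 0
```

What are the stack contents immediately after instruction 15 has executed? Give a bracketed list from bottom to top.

[5, 0]

PUSH 12 → 12
DUP     → 12 12
LT      → 0
PUSH -8 → 0 -8
GT      → 1
PUSH 5  → 1 5
DUP     → 1 5 5
ROT     → 5 5 1
PUSH 15 → 5 5 1 15
GT      → 5 5 0
OVER    → 5 5 0 5
MUL     → 5 5 0
OVER    → 5 5 0 5
LT      → 5 5 1
MOD     → 5 0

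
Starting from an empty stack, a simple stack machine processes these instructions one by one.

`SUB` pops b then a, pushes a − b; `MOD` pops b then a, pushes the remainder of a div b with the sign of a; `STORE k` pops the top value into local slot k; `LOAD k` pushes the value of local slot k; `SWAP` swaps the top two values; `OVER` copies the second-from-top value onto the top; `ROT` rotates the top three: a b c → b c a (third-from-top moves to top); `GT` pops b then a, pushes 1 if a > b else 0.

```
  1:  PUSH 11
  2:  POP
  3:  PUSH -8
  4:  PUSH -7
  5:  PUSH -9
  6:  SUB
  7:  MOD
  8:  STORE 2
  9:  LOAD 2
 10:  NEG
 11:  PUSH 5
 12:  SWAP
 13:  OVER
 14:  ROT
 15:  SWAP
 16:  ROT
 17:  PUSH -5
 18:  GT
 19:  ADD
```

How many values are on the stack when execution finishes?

PUSH 11 -> [11]
POP     -> []
PUSH -8 -> [-8]
PUSH -7 -> [-8, -7]
PUSH -9 -> [-8, -7, -9]
SUB     -> [-8, 2]
MOD     -> [0]
STORE 2 -> []
LOAD 2  -> [0]
NEG     -> [0]
PUSH 5  -> [0, 5]
SWAP    -> [5, 0]
OVER    -> [5, 0, 5]
ROT     -> [0, 5, 5]
SWAP    -> [0, 5, 5]
ROT     -> [5, 5, 0]
PUSH -5 -> [5, 5, 0, -5]
GT      -> [5, 5, 1]
ADD     -> [5, 6]

2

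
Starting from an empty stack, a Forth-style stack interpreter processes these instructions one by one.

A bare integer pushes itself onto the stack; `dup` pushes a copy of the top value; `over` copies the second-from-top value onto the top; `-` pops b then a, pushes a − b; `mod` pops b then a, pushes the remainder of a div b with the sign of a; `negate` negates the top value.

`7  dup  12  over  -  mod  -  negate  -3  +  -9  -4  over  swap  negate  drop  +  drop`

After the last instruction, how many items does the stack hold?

1

7      : [7]
dup    : [7, 7]
12     : [7, 7, 12]
over   : [7, 7, 12, 7]
-      : [7, 7, 5]
mod    : [7, 2]
-      : [5]
negate : [-5]
-3     : [-5, -3]
+      : [-8]
-9     : [-8, -9]
-4     : [-8, -9, -4]
over   : [-8, -9, -4, -9]
swap   : [-8, -9, -9, -4]
negate : [-8, -9, -9, 4]
drop   : [-8, -9, -9]
+      : [-8, -18]
drop   : [-8]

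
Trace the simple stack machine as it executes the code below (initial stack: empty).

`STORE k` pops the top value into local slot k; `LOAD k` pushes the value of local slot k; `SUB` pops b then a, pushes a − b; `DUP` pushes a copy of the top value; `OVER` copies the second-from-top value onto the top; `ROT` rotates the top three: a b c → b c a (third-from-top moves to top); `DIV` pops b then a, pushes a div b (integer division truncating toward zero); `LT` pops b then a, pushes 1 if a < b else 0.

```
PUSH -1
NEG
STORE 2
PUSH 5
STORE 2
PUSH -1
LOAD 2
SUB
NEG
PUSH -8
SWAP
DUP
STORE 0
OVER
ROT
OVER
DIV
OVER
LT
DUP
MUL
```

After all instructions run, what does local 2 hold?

PUSH -1 -> -1
NEG     -> 1
STORE 2 -> (empty)
PUSH 5  -> 5
STORE 2 -> (empty)
PUSH -1 -> -1
LOAD 2  -> -1 5
SUB     -> -6
NEG     -> 6
PUSH -8 -> 6 -8
SWAP    -> -8 6
DUP     -> -8 6 6
STORE 0 -> -8 6
OVER    -> -8 6 -8
ROT     -> 6 -8 -8
OVER    -> 6 -8 -8 -8
DIV     -> 6 -8 1
OVER    -> 6 -8 1 -8
LT      -> 6 -8 0
DUP     -> 6 -8 0 0
MUL     -> 6 -8 0

5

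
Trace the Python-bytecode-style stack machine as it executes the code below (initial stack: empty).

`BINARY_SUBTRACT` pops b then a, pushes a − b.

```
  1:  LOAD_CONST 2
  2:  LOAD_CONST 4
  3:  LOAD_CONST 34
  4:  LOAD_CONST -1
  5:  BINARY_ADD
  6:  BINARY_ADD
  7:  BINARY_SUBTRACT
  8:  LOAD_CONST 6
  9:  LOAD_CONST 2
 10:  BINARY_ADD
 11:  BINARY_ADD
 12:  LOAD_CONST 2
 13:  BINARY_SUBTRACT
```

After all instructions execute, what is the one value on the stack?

-29

LOAD_CONST 2    : [2]
LOAD_CONST 4    : [2, 4]
LOAD_CONST 34   : [2, 4, 34]
LOAD_CONST -1   : [2, 4, 34, -1]
BINARY_ADD      : [2, 4, 33]
BINARY_ADD      : [2, 37]
BINARY_SUBTRACT : [-35]
LOAD_CONST 6    : [-35, 6]
LOAD_CONST 2    : [-35, 6, 2]
BINARY_ADD      : [-35, 8]
BINARY_ADD      : [-27]
LOAD_CONST 2    : [-27, 2]
BINARY_SUBTRACT : [-29]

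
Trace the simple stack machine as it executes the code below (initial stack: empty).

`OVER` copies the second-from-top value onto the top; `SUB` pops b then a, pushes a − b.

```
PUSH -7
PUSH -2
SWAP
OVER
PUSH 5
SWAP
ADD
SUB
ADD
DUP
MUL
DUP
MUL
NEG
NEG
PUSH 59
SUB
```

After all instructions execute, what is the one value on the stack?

20677

PUSH -7  [-7]
PUSH -2  [-7, -2]
SWAP     [-2, -7]
OVER     [-2, -7, -2]
PUSH 5   [-2, -7, -2, 5]
SWAP     [-2, -7, 5, -2]
ADD      [-2, -7, 3]
SUB      [-2, -10]
ADD      [-12]
DUP      [-12, -12]
MUL      [144]
DUP      [144, 144]
MUL      [20736]
NEG      [-20736]
NEG      [20736]
PUSH 59  [20736, 59]
SUB      [20677]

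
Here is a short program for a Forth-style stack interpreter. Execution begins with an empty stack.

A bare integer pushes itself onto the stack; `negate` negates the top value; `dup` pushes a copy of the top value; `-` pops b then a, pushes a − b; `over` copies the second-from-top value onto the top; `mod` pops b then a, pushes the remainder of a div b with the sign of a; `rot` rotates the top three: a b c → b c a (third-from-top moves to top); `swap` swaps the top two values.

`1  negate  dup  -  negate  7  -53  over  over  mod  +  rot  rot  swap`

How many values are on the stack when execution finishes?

1       1
negate  -1
dup     -1 -1
-       0
negate  0
7       0 7
-53     0 7 -53
over    0 7 -53 7
over    0 7 -53 7 -53
mod     0 7 -53 7
+       0 7 -46
rot     7 -46 0
rot     -46 0 7
swap    -46 7 0

3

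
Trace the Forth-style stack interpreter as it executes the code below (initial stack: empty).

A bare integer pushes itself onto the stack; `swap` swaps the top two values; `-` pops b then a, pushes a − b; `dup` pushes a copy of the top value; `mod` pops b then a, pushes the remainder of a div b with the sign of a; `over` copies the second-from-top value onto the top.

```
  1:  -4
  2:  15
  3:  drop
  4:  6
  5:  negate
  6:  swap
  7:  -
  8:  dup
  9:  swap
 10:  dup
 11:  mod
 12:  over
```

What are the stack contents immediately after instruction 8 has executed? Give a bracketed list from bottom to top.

-4     → -4
15     → -4 15
drop   → -4
6      → -4 6
negate → -4 -6
swap   → -6 -4
-      → -2
dup    → -2 -2

[-2, -2]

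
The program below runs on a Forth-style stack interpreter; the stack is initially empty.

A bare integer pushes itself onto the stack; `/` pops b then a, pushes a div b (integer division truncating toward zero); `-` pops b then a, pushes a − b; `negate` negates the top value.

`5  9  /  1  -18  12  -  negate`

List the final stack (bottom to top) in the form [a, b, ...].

[0, 1, 30]

5      : 5
9      : 5 9
/      : 0
1      : 0 1
-18    : 0 1 -18
12     : 0 1 -18 12
-      : 0 1 -30
negate : 0 1 30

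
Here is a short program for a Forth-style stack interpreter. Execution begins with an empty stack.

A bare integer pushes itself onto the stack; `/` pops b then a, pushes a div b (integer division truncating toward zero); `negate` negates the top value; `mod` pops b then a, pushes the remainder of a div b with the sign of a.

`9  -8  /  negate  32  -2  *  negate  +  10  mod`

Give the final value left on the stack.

5

9      : 9
-8     : 9 -8
/      : -1
negate : 1
32     : 1 32
-2     : 1 32 -2
*      : 1 -64
negate : 1 64
+      : 65
10     : 65 10
mod    : 5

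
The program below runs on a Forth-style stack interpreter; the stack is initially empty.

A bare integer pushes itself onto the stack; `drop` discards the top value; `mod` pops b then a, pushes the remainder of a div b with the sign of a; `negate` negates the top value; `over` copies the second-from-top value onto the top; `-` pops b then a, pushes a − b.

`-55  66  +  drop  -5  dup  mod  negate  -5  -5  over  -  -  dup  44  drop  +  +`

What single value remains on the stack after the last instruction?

-55    -> -55
66     -> -55 66
+      -> 11
drop   -> (empty)
-5     -> -5
dup    -> -5 -5
mod    -> 0
negate -> 0
-5     -> 0 -5
-5     -> 0 -5 -5
over   -> 0 -5 -5 -5
-      -> 0 -5 0
-      -> 0 -5
dup    -> 0 -5 -5
44     -> 0 -5 -5 44
drop   -> 0 -5 -5
+      -> 0 -10
+      -> -10

-10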